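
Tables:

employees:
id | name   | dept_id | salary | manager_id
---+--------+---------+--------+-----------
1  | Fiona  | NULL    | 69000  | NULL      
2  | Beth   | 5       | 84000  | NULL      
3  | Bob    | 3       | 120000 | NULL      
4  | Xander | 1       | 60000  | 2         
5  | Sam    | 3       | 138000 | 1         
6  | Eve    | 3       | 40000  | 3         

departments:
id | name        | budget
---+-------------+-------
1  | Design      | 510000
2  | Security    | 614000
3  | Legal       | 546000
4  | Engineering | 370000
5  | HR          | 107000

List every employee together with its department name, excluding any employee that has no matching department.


INNER JOIN keeps only employees rows whose dept_id matches an id in departments. Walk through each employee:
  - employee 1 (Fiona): dept_id=NULL, no match -> dropped
  - employee 2 (Beth): dept_id=5 -> matches HR
  - employee 3 (Bob): dept_id=3 -> matches Legal
  - employee 4 (Xander): dept_id=1 -> matches Design
  - employee 5 (Sam): dept_id=3 -> matches Legal
  - employee 6 (Eve): dept_id=3 -> matches Legal
So 1 of 6 rows is dropped.

SQL:
SELECT a.name, b.name AS department
FROM employees a
INNER JOIN departments b ON a.dept_id = b.id

Result:
name   | department
-------+-----------
Beth   | HR        
Bob    | Legal     
Xander | Design    
Sam    | Legal     
Eve    | Legal     


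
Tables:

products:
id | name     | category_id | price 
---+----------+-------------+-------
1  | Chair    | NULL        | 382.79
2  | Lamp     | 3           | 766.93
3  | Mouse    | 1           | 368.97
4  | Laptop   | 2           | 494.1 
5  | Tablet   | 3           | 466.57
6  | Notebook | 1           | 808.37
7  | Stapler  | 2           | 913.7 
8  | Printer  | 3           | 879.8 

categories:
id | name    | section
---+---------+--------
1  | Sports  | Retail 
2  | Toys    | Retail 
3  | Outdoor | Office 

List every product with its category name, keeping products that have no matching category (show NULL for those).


LEFT JOIN keeps every row from products (the left table); where category_id has no match in categories, the category columns become NULL. Walk through each product:
  - product 1 (Chair): category_id=NULL, no match -> kept with NULL
  - product 2 (Lamp): category_id=3 -> matches Outdoor
  - product 3 (Mouse): category_id=1 -> matches Sports
  - product 4 (Laptop): category_id=2 -> matches Toys
  - product 5 (Tablet): category_id=3 -> matches Outdoor
  - product 6 (Notebook): category_id=1 -> matches Sports
  - product 7 (Stapler): category_id=2 -> matches Toys
  - product 8 (Printer): category_id=3 -> matches Outdoor
All 8 rows appear; 1 has NULL category.

SQL:
SELECT a.name, b.name AS category
FROM products a
LEFT JOIN categories b ON a.category_id = b.id

Result:
name     | category
---------+---------
Chair    | NULL    
Lamp     | Outdoor 
Mouse    | Sports  
Laptop   | Toys    
Tablet   | Outdoor 
Notebook | Sports  
Stapler  | Toys    
Printer  | Outdoor 


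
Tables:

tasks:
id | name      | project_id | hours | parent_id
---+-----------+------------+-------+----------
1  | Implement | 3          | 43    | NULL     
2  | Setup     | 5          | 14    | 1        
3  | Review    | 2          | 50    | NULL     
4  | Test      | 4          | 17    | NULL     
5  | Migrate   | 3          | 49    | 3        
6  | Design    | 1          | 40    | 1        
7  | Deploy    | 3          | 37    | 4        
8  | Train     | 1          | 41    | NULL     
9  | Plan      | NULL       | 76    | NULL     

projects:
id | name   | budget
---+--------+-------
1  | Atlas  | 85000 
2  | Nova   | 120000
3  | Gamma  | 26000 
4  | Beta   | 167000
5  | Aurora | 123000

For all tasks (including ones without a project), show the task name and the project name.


LEFT JOIN keeps every row from tasks (the left table); where project_id has no match in projects, the project columns become NULL. Walk through each task:
  - task 1 (Implement): project_id=3 -> matches Gamma
  - task 2 (Setup): project_id=5 -> matches Aurora
  - task 3 (Review): project_id=2 -> matches Nova
  - task 4 (Test): project_id=4 -> matches Beta
  - task 5 (Migrate): project_id=3 -> matches Gamma
  - task 6 (Design): project_id=1 -> matches Atlas
  - task 7 (Deploy): project_id=3 -> matches Gamma
  - task 8 (Train): project_id=1 -> matches Atlas
  - task 9 (Plan): project_id=NULL, no match -> kept with NULL
All 9 rows appear; 1 has NULL project.

SQL:
SELECT a.name, b.name AS project
FROM tasks a
LEFT JOIN projects b ON a.project_id = b.id

Result:
name      | project
----------+--------
Implement | Gamma  
Setup     | Aurora 
Review    | Nova   
Test      | Beta   
Migrate   | Gamma  
Design    | Atlas  
Deploy    | Gamma  
Train     | Atlas  
Plan      | NULL   


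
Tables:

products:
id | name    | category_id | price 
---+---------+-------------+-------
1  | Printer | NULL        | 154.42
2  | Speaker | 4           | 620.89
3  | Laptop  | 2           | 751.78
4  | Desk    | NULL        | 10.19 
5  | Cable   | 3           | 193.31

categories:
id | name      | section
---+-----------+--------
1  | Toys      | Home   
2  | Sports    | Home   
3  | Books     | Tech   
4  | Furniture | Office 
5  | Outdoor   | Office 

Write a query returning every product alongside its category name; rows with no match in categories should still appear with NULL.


LEFT JOIN keeps every row from products (the left table); where category_id has no match in categories, the category columns become NULL. Walk through each product:
  - product 1 (Printer): category_id=NULL, no match -> kept with NULL
  - product 2 (Speaker): category_id=4 -> matches Furniture
  - product 3 (Laptop): category_id=2 -> matches Sports
  - product 4 (Desk): category_id=NULL, no match -> kept with NULL
  - product 5 (Cable): category_id=3 -> matches Books
All 5 rows appear; 2 have NULL category.

SQL:
SELECT a.name, b.name AS category
FROM products a
LEFT JOIN categories b ON a.category_id = b.id

Result:
name    | category 
--------+----------
Printer | NULL     
Speaker | Furniture
Laptop  | Sports   
Desk    | NULL     
Cable   | Books    


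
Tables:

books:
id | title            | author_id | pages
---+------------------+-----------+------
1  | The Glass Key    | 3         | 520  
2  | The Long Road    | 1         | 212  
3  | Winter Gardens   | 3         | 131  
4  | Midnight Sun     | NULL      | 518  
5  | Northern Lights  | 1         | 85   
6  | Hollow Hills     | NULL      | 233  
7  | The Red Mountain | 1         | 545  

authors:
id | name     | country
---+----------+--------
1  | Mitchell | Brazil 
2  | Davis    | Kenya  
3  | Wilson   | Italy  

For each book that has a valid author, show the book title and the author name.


INNER JOIN keeps only books rows whose author_id matches an id in authors. Walk through each book:
  - book 1 (The Glass Key): author_id=3 -> matches Wilson
  - book 2 (The Long Road): author_id=1 -> matches Mitchell
  - book 3 (Winter Gardens): author_id=3 -> matches Wilson
  - book 4 (Midnight Sun): author_id=NULL, no match -> dropped
  - book 5 (Northern Lights): author_id=1 -> matches Mitchell
  - book 6 (Hollow Hills): author_id=NULL, no match -> dropped
  - book 7 (The Red Mountain): author_id=1 -> matches Mitchell
So 2 of 7 rows are dropped.

SQL:
SELECT a.title, b.name AS author
FROM books a
INNER JOIN authors b ON a.author_id = b.id

Result:
title            | author  
-----------------+---------
The Glass Key    | Wilson  
The Long Road    | Mitchell
Winter Gardens   | Wilson  
Northern Lights  | Mitchell
The Red Mountain | Mitchell


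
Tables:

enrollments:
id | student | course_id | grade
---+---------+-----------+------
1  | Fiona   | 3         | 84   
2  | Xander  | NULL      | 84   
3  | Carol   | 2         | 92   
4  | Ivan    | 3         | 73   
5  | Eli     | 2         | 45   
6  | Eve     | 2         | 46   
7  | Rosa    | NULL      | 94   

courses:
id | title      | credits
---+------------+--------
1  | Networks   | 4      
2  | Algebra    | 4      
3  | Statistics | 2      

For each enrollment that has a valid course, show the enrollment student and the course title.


INNER JOIN keeps only enrollments rows whose course_id matches an id in courses. Walk through each enrollment:
  - enrollment 1 (Fiona): course_id=3 -> matches Statistics
  - enrollment 2 (Xander): course_id=NULL, no match -> dropped
  - enrollment 3 (Carol): course_id=2 -> matches Algebra
  - enrollment 4 (Ivan): course_id=3 -> matches Statistics
  - enrollment 5 (Eli): course_id=2 -> matches Algebra
  - enrollment 6 (Eve): course_id=2 -> matches Algebra
  - enrollment 7 (Rosa): course_id=NULL, no match -> dropped
So 2 of 7 rows are dropped.

SQL:
SELECT a.student, b.title AS course
FROM enrollments a
INNER JOIN courses b ON a.course_id = b.id

Result:
student | course    
--------+-----------
Fiona   | Statistics
Carol   | Algebra   
Ivan    | Statistics
Eli     | Algebra   
Eve     | Algebra   


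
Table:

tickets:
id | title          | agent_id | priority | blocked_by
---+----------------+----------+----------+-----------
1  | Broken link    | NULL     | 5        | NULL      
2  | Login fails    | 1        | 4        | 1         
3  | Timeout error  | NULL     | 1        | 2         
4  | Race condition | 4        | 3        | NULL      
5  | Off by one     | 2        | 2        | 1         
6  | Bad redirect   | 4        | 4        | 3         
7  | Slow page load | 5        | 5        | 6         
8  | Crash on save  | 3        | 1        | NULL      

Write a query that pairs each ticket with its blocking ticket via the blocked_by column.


This is a self-join: tickets is joined to a second copy of itself, matching each row's blocked_by to another row's id. Use LEFT JOIN so rows with blocked_by=NULL are kept.
  - ticket 1 (Broken link): blocked_by=NULL -> NULL
  - ticket 2 (Login fails): blocked_by=1 -> Broken link
  - ticket 3 (Timeout error): blocked_by=2 -> Login fails
  - ticket 4 (Race condition): blocked_by=NULL -> NULL
  - ticket 5 (Off by one): blocked_by=1 -> Broken link
  - ticket 6 (Bad redirect): blocked_by=3 -> Timeout error
  - ticket 7 (Slow page load): blocked_by=6 -> Bad redirect
  - ticket 8 (Crash on save): blocked_by=NULL -> NULL

SQL:
SELECT a.title AS item, b.title AS blocked_by
FROM tickets a
LEFT JOIN tickets b ON a.blocked_by = b.id

Result:
item           | blocked_by   
---------------+--------------
Broken link    | NULL         
Login fails    | Broken link  
Timeout error  | Login fails  
Race condition | NULL         
Off by one     | Broken link  
Bad redirect   | Timeout error
Slow page load | Bad redirect 
Crash on save  | NULL         


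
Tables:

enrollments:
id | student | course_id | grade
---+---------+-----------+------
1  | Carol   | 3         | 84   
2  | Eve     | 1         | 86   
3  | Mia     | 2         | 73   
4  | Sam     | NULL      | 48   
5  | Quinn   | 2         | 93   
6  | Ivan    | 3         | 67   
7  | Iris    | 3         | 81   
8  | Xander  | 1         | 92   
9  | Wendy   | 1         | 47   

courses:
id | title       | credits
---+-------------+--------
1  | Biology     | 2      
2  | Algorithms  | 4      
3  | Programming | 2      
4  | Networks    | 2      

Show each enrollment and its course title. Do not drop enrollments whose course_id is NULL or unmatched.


LEFT JOIN keeps every row from enrollments (the left table); where course_id has no match in courses, the course columns become NULL. Walk through each enrollment:
  - enrollment 1 (Carol): course_id=3 -> matches Programming
  - enrollment 2 (Eve): course_id=1 -> matches Biology
  - enrollment 3 (Mia): course_id=2 -> matches Algorithms
  - enrollment 4 (Sam): course_id=NULL, no match -> kept with NULL
  - enrollment 5 (Quinn): course_id=2 -> matches Algorithms
  - enrollment 6 (Ivan): course_id=3 -> matches Programming
  - enrollment 7 (Iris): course_id=3 -> matches Programming
  - enrollment 8 (Xander): course_id=1 -> matches Biology
  - enrollment 9 (Wendy): course_id=1 -> matches Biology
All 9 rows appear; 1 has NULL course.

SQL:
SELECT a.student, b.title AS course
FROM enrollments a
LEFT JOIN courses b ON a.course_id = b.id

Result:
student | course     
--------+------------
Carol   | Programming
Eve     | Biology    
Mia     | Algorithms 
Sam     | NULL       
Quinn   | Algorithms 
Ivan    | Programming
Iris    | Programming
Xander  | Biology    
Wendy   | Biology    


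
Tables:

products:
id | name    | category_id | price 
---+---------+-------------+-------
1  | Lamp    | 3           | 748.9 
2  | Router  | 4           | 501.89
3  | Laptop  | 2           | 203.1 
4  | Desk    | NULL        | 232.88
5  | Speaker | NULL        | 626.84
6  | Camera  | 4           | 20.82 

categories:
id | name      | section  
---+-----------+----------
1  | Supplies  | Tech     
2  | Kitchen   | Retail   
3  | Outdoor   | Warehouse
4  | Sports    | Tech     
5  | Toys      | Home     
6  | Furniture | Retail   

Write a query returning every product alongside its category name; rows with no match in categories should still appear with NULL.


LEFT JOIN keeps every row from products (the left table); where category_id has no match in categories, the category columns become NULL. Walk through each product:
  - product 1 (Lamp): category_id=3 -> matches Outdoor
  - product 2 (Router): category_id=4 -> matches Sports
  - product 3 (Laptop): category_id=2 -> matches Kitchen
  - product 4 (Desk): category_id=NULL, no match -> kept with NULL
  - product 5 (Speaker): category_id=NULL, no match -> kept with NULL
  - product 6 (Camera): category_id=4 -> matches Sports
All 6 rows appear; 2 have NULL category.

SQL:
SELECT a.name, b.name AS category
FROM products a
LEFT JOIN categories b ON a.category_id = b.id

Result:
name    | category
--------+---------
Lamp    | Outdoor 
Router  | Sports  
Laptop  | Kitchen 
Desk    | NULL    
Speaker | NULL    
Camera  | Sports  


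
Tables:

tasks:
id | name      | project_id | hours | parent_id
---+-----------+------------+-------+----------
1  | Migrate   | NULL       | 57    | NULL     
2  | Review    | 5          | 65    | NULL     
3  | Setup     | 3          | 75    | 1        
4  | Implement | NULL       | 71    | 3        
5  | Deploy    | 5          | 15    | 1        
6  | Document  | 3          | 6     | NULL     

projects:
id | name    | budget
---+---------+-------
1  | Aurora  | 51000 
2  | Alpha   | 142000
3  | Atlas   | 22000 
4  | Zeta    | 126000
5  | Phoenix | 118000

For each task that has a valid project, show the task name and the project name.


INNER JOIN keeps only tasks rows whose project_id matches an id in projects. Walk through each task:
  - task 1 (Migrate): project_id=NULL, no match -> dropped
  - task 2 (Review): project_id=5 -> matches Phoenix
  - task 3 (Setup): project_id=3 -> matches Atlas
  - task 4 (Implement): project_id=NULL, no match -> dropped
  - task 5 (Deploy): project_id=5 -> matches Phoenix
  - task 6 (Document): project_id=3 -> matches Atlas
So 2 of 6 rows are dropped.

SQL:
SELECT a.name, b.name AS project
FROM tasks a
INNER JOIN projects b ON a.project_id = b.id

Result:
name     | project
---------+--------
Review   | Phoenix
Setup    | Atlas  
Deploy   | Phoenix
Document | Atlas  


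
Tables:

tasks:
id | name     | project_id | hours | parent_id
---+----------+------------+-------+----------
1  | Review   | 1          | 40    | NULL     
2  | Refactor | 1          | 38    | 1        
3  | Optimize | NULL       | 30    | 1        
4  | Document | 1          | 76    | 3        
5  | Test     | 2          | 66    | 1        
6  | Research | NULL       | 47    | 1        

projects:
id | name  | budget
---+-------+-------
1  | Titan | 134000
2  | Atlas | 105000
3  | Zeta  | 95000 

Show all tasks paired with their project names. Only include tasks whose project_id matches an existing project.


INNER JOIN keeps only tasks rows whose project_id matches an id in projects. Walk through each task:
  - task 1 (Review): project_id=1 -> matches Titan
  - task 2 (Refactor): project_id=1 -> matches Titan
  - task 3 (Optimize): project_id=NULL, no match -> dropped
  - task 4 (Document): project_id=1 -> matches Titan
  - task 5 (Test): project_id=2 -> matches Atlas
  - task 6 (Research): project_id=NULL, no match -> dropped
So 2 of 6 rows are dropped.

SQL:
SELECT a.name, b.name AS project
FROM tasks a
INNER JOIN projects b ON a.project_id = b.id

Result:
name     | project
---------+--------
Review   | Titan  
Refactor | Titan  
Document | Titan  
Test     | Atlas  


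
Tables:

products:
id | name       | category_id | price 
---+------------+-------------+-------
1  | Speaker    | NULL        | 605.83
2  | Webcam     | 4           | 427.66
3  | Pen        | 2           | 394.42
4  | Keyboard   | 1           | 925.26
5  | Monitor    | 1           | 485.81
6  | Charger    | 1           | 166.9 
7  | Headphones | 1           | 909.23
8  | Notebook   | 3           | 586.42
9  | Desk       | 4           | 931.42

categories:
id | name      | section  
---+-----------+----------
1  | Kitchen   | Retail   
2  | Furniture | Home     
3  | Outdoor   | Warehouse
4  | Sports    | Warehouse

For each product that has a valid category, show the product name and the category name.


INNER JOIN keeps only products rows whose category_id matches an id in categories. Walk through each product:
  - product 1 (Speaker): category_id=NULL, no match -> dropped
  - product 2 (Webcam): category_id=4 -> matches Sports
  - product 3 (Pen): category_id=2 -> matches Furniture
  - product 4 (Keyboard): category_id=1 -> matches Kitchen
  - product 5 (Monitor): category_id=1 -> matches Kitchen
  - product 6 (Charger): category_id=1 -> matches Kitchen
  - product 7 (Headphones): category_id=1 -> matches Kitchen
  - product 8 (Notebook): category_id=3 -> matches Outdoor
  - product 9 (Desk): category_id=4 -> matches Sports
So 1 of 9 rows is dropped.

SQL:
SELECT a.name, b.name AS category
FROM products a
INNER JOIN categories b ON a.category_id = b.id

Result:
name       | category 
-----------+----------
Webcam     | Sports   
Pen        | Furniture
Keyboard   | Kitchen  
Monitor    | Kitchen  
Charger    | Kitchen  
Headphones | Kitchen  
Notebook   | Outdoor  
Desk       | Sports   


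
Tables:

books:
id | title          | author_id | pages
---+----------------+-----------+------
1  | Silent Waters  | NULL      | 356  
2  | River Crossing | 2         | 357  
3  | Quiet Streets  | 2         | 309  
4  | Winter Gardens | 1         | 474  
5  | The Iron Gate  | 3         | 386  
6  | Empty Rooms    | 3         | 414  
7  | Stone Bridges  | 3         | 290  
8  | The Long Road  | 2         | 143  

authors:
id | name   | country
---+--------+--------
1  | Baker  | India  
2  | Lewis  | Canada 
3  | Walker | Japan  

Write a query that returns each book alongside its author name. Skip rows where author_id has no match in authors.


INNER JOIN keeps only books rows whose author_id matches an id in authors. Walk through each book:
  - book 1 (Silent Waters): author_id=NULL, no match -> dropped
  - book 2 (River Crossing): author_id=2 -> matches Lewis
  - book 3 (Quiet Streets): author_id=2 -> matches Lewis
  - book 4 (Winter Gardens): author_id=1 -> matches Baker
  - book 5 (The Iron Gate): author_id=3 -> matches Walker
  - book 6 (Empty Rooms): author_id=3 -> matches Walker
  - book 7 (Stone Bridges): author_id=3 -> matches Walker
  - book 8 (The Long Road): author_id=2 -> matches Lewis
So 1 of 8 rows is dropped.

SQL:
SELECT a.title, b.name AS author
FROM books a
INNER JOIN authors b ON a.author_id = b.id

Result:
title          | author
---------------+-------
River Crossing | Lewis 
Quiet Streets  | Lewis 
Winter Gardens | Baker 
The Iron Gate  | Walker
Empty Rooms    | Walker
Stone Bridges  | Walker
The Long Road  | Lewis 


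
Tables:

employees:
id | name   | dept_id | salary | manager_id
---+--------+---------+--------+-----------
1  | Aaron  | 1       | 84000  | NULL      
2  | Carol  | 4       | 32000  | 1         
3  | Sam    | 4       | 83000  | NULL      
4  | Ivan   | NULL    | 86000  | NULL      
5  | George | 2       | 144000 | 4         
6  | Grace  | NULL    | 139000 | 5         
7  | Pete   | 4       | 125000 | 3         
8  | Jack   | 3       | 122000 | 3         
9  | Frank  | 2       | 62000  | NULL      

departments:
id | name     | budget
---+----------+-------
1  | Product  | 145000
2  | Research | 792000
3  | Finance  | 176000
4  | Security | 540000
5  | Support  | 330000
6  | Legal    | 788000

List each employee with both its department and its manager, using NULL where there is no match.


Two LEFT JOINs from the same base table employees: one to departments via dept_id, one to employees itself via manager_id. Both are LEFT so every employee is preserved.
Match against departments:
  - employee 1 (Aaron): dept_id=1 -> matches Product
  - employee 2 (Carol): dept_id=4 -> matches Security
  - employee 3 (Sam): dept_id=4 -> matches Security
  - employee 4 (Ivan): dept_id=NULL, no match -> kept with NULL
  - employee 5 (George): dept_id=2 -> matches Research
  - employee 6 (Grace): dept_id=NULL, no match -> kept with NULL
  - employee 7 (Pete): dept_id=4 -> matches Security
  - employee 8 (Jack): dept_id=3 -> matches Finance
  - employee 9 (Frank): dept_id=2 -> matches Research
Match against employees (self):
  - employee 1 (Aaron): manager_id=NULL -> NULL
  - employee 2 (Carol): manager_id=1 -> Aaron
  - employee 3 (Sam): manager_id=NULL -> NULL
  - employee 4 (Ivan): manager_id=NULL -> NULL
  - employee 5 (George): manager_id=4 -> Ivan
  - employee 6 (Grace): manager_id=5 -> George
  - employee 7 (Pete): manager_id=3 -> Sam
  - employee 8 (Jack): manager_id=3 -> Sam
  - employee 9 (Frank): manager_id=NULL -> NULL

SQL:
SELECT a.name, b.name AS department, c.name AS manager
FROM employees a
LEFT JOIN departments b ON a.dept_id = b.id
LEFT JOIN employees c ON a.manager_id = c.id

Result:
name   | department | manager
-------+------------+--------
Aaron  | Product    | NULL   
Carol  | Security   | Aaron  
Sam    | Security   | NULL   
Ivan   | NULL       | NULL   
George | Research   | Ivan   
Grace  | NULL       | George 
Pete   | Security   | Sam    
Jack   | Finance    | Sam    
Frank  | Research   | NULL   


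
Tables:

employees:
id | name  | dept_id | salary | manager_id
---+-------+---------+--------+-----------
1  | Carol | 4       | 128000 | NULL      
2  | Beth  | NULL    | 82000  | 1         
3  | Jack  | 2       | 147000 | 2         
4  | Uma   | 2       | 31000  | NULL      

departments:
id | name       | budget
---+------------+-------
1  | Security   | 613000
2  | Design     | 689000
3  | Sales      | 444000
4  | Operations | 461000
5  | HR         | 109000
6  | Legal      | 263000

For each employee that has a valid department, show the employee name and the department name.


INNER JOIN keeps only employees rows whose dept_id matches an id in departments. Walk through each employee:
  - employee 1 (Carol): dept_id=4 -> matches Operations
  - employee 2 (Beth): dept_id=NULL, no match -> dropped
  - employee 3 (Jack): dept_id=2 -> matches Design
  - employee 4 (Uma): dept_id=2 -> matches Design
So 1 of 4 rows is dropped.

SQL:
SELECT a.name, b.name AS department
FROM employees a
INNER JOIN departments b ON a.dept_id = b.id

Result:
name  | department
------+-----------
Carol | Operations
Jack  | Design    
Uma   | Design    


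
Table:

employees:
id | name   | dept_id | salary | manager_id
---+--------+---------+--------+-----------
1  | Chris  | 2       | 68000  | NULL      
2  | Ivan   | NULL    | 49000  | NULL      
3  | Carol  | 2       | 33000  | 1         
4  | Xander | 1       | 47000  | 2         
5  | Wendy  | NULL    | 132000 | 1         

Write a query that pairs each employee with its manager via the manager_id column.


This is a self-join: employees is joined to a second copy of itself, matching each row's manager_id to another row's id. Use LEFT JOIN so rows with manager_id=NULL are kept.
  - employee 1 (Chris): manager_id=NULL -> NULL
  - employee 2 (Ivan): manager_id=NULL -> NULL
  - employee 3 (Carol): manager_id=1 -> Chris
  - employee 4 (Xander): manager_id=2 -> Ivan
  - employee 5 (Wendy): manager_id=1 -> Chris

SQL:
SELECT a.name AS item, b.name AS manager
FROM employees a
LEFT JOIN employees b ON a.manager_id = b.id

Result:
item   | manager
-------+--------
Chris  | NULL   
Ivan   | NULL   
Carol  | Chris  
Xander | Ivan   
Wendy  | Chris  


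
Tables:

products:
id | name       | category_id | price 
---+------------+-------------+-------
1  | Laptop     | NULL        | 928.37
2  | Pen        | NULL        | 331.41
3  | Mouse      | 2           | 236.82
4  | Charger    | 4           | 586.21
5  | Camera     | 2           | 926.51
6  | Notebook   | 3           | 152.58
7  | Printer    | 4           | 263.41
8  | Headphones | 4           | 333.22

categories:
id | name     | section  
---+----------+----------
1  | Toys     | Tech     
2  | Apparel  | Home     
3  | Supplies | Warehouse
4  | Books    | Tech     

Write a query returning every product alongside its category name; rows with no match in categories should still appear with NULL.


LEFT JOIN keeps every row from products (the left table); where category_id has no match in categories, the category columns become NULL. Walk through each product:
  - product 1 (Laptop): category_id=NULL, no match -> kept with NULL
  - product 2 (Pen): category_id=NULL, no match -> kept with NULL
  - product 3 (Mouse): category_id=2 -> matches Apparel
  - product 4 (Charger): category_id=4 -> matches Books
  - product 5 (Camera): category_id=2 -> matches Apparel
  - product 6 (Notebook): category_id=3 -> matches Supplies
  - product 7 (Printer): category_id=4 -> matches Books
  - product 8 (Headphones): category_id=4 -> matches Books
All 8 rows appear; 2 have NULL category.

SQL:
SELECT a.name, b.name AS category
FROM products a
LEFT JOIN categories b ON a.category_id = b.id

Result:
name       | category
-----------+---------
Laptop     | NULL    
Pen        | NULL    
Mouse      | Apparel 
Charger    | Books   
Camera     | Apparel 
Notebook   | Supplies
Printer    | Books   
Headphones | Books   


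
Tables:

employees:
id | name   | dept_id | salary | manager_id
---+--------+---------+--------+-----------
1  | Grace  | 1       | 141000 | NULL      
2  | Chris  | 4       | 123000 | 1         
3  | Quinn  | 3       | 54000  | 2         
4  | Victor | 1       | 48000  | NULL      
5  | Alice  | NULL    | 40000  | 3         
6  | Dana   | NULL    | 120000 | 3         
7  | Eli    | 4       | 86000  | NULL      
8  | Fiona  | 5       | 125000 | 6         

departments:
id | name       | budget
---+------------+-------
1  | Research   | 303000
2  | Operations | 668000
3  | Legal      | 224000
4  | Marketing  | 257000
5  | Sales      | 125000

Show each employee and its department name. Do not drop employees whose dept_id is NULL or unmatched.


LEFT JOIN keeps every row from employees (the left table); where dept_id has no match in departments, the department columns become NULL. Walk through each employee:
  - employee 1 (Grace): dept_id=1 -> matches Research
  - employee 2 (Chris): dept_id=4 -> matches Marketing
  - employee 3 (Quinn): dept_id=3 -> matches Legal
  - employee 4 (Victor): dept_id=1 -> matches Research
  - employee 5 (Alice): dept_id=NULL, no match -> kept with NULL
  - employee 6 (Dana): dept_id=NULL, no match -> kept with NULL
  - employee 7 (Eli): dept_id=4 -> matches Marketing
  - employee 8 (Fiona): dept_id=5 -> matches Sales
All 8 rows appear; 2 have NULL department.

SQL:
SELECT a.name, b.name AS department
FROM employees a
LEFT JOIN departments b ON a.dept_id = b.id

Result:
name   | department
-------+-----------
Grace  | Research  
Chris  | Marketing 
Quinn  | Legal     
Victor | Research  
Alice  | NULL      
Dana   | NULL      
Eli    | Marketing 
Fiona  | Sales     


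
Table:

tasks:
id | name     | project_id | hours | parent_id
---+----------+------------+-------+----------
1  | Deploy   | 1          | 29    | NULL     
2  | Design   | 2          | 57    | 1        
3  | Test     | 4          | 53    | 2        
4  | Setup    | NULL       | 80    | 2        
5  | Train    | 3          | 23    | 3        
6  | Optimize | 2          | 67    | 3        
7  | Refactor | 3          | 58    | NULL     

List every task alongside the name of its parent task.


This is a self-join: tasks is joined to a second copy of itself, matching each row's parent_id to another row's id. Use LEFT JOIN so rows with parent_id=NULL are kept.
  - task 1 (Deploy): parent_id=NULL -> NULL
  - task 2 (Design): parent_id=1 -> Deploy
  - task 3 (Test): parent_id=2 -> Design
  - task 4 (Setup): parent_id=2 -> Design
  - task 5 (Train): parent_id=3 -> Test
  - task 6 (Optimize): parent_id=3 -> Test
  - task 7 (Refactor): parent_id=NULL -> NULL

SQL:
SELECT a.name AS item, b.name AS parent
FROM tasks a
LEFT JOIN tasks b ON a.parent_id = b.id

Result:
item     | parent
---------+-------
Deploy   | NULL  
Design   | Deploy
Test     | Design
Setup    | Design
Train    | Test  
Optimize | Test  
Refactor | NULL  


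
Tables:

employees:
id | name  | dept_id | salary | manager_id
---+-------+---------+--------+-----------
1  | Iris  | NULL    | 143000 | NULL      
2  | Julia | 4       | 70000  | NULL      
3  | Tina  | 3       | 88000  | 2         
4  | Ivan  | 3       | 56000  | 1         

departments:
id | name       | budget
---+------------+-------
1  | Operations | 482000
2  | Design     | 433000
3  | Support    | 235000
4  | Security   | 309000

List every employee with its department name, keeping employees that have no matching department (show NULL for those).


LEFT JOIN keeps every row from employees (the left table); where dept_id has no match in departments, the department columns become NULL. Walk through each employee:
  - employee 1 (Iris): dept_id=NULL, no match -> kept with NULL
  - employee 2 (Julia): dept_id=4 -> matches Security
  - employee 3 (Tina): dept_id=3 -> matches Support
  - employee 4 (Ivan): dept_id=3 -> matches Support
All 4 rows appear; 1 has NULL department.

SQL:
SELECT a.name, b.name AS department
FROM employees a
LEFT JOIN departments b ON a.dept_id = b.id

Result:
name  | department
------+-----------
Iris  | NULL      
Julia | Security  
Tina  | Support   
Ivan  | Support   


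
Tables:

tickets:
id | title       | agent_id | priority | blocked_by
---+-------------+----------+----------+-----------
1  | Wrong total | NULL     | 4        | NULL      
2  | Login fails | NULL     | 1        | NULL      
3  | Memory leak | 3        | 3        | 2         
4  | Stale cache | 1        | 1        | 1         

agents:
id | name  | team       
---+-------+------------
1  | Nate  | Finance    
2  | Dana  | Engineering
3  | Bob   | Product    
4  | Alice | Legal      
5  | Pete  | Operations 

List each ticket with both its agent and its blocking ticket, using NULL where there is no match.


Two LEFT JOINs from the same base table tickets: one to agents via agent_id, one to tickets itself via blocked_by. Both are LEFT so every ticket is preserved.
Match against agents:
  - ticket 1 (Wrong total): agent_id=NULL, no match -> kept with NULL
  - ticket 2 (Login fails): agent_id=NULL, no match -> kept with NULL
  - ticket 3 (Memory leak): agent_id=3 -> matches Bob
  - ticket 4 (Stale cache): agent_id=1 -> matches Nate
Match against tickets (self):
  - ticket 1 (Wrong total): blocked_by=NULL -> NULL
  - ticket 2 (Login fails): blocked_by=NULL -> NULL
  - ticket 3 (Memory leak): blocked_by=2 -> Login fails
  - ticket 4 (Stale cache): blocked_by=1 -> Wrong total

SQL:
SELECT a.title, b.name AS agent, c.title AS blocked_by
FROM tickets a
LEFT JOIN agents b ON a.agent_id = b.id
LEFT JOIN tickets c ON a.blocked_by = c.id

Result:
title       | agent | blocked_by 
------------+-------+------------
Wrong total | NULL  | NULL       
Login fails | NULL  | NULL       
Memory leak | Bob   | Login fails
Stale cache | Nate  | Wrong total


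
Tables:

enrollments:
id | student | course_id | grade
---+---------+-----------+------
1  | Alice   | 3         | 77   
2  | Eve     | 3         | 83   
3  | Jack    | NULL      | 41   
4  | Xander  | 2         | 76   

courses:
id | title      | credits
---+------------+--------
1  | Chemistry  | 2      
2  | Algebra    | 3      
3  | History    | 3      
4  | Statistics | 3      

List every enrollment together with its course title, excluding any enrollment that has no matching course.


INNER JOIN keeps only enrollments rows whose course_id matches an id in courses. Walk through each enrollment:
  - enrollment 1 (Alice): course_id=3 -> matches History
  - enrollment 2 (Eve): course_id=3 -> matches History
  - enrollment 3 (Jack): course_id=NULL, no match -> dropped
  - enrollment 4 (Xander): course_id=2 -> matches Algebra
So 1 of 4 rows is dropped.

SQL:
SELECT a.student, b.title AS course
FROM enrollments a
INNER JOIN courses b ON a.course_id = b.id

Result:
student | course 
--------+--------
Alice   | History
Eve     | History
Xander  | Algebra


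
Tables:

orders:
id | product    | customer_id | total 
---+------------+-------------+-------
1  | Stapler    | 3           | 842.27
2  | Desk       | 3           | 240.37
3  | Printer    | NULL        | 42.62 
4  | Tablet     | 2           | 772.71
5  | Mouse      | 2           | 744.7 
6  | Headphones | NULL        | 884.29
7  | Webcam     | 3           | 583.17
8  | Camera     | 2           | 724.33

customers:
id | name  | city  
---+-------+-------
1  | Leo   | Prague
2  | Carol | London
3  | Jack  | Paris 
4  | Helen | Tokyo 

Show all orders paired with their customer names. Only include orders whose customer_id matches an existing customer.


INNER JOIN keeps only orders rows whose customer_id matches an id in customers. Walk through each order:
  - order 1 (Stapler): customer_id=3 -> matches Jack
  - order 2 (Desk): customer_id=3 -> matches Jack
  - order 3 (Printer): customer_id=NULL, no match -> dropped
  - order 4 (Tablet): customer_id=2 -> matches Carol
  - order 5 (Mouse): customer_id=2 -> matches Carol
  - order 6 (Headphones): customer_id=NULL, no match -> dropped
  - order 7 (Webcam): customer_id=3 -> matches Jack
  - order 8 (Camera): customer_id=2 -> matches Carol
So 2 of 8 rows are dropped.

SQL:
SELECT a.product, b.name AS customer
FROM orders a
INNER JOIN customers b ON a.customer_id = b.id

Result:
product | customer
--------+---------
Stapler | Jack    
Desk    | Jack    
Tablet  | Carol   
Mouse   | Carol   
Webcam  | Jack    
Camera  | Carol   


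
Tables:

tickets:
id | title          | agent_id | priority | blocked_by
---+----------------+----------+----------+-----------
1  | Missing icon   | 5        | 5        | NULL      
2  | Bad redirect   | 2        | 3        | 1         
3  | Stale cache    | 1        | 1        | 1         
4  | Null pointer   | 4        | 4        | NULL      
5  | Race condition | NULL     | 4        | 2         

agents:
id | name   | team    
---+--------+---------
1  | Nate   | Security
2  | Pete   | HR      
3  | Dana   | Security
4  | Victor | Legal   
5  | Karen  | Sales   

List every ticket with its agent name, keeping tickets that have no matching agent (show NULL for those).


LEFT JOIN keeps every row from tickets (the left table); where agent_id has no match in agents, the agent columns become NULL. Walk through each ticket:
  - ticket 1 (Missing icon): agent_id=5 -> matches Karen
  - ticket 2 (Bad redirect): agent_id=2 -> matches Pete
  - ticket 3 (Stale cache): agent_id=1 -> matches Nate
  - ticket 4 (Null pointer): agent_id=4 -> matches Victor
  - ticket 5 (Race condition): agent_id=NULL, no match -> kept with NULL
All 5 rows appear; 1 has NULL agent.

SQL:
SELECT a.title, b.name AS agent
FROM tickets a
LEFT JOIN agents b ON a.agent_id = b.id

Result:
title          | agent 
---------------+-------
Missing icon   | Karen 
Bad redirect   | Pete  
Stale cache    | Nate  
Null pointer   | Victor
Race condition | NULL  


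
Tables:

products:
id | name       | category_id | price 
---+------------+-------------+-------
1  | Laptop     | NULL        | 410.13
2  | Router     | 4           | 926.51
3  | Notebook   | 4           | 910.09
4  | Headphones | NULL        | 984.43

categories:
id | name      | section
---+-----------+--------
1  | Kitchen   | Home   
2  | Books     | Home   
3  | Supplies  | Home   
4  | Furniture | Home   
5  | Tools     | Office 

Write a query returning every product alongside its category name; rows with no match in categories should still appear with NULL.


LEFT JOIN keeps every row from products (the left table); where category_id has no match in categories, the category columns become NULL. Walk through each product:
  - product 1 (Laptop): category_id=NULL, no match -> kept with NULL
  - product 2 (Router): category_id=4 -> matches Furniture
  - product 3 (Notebook): category_id=4 -> matches Furniture
  - product 4 (Headphones): category_id=NULL, no match -> kept with NULL
All 4 rows appear; 2 have NULL category.

SQL:
SELECT a.name, b.name AS category
FROM products a
LEFT JOIN categories b ON a.category_id = b.id

Result:
name       | category 
-----------+----------
Laptop     | NULL     
Router     | Furniture
Notebook   | Furniture
Headphones | NULL     


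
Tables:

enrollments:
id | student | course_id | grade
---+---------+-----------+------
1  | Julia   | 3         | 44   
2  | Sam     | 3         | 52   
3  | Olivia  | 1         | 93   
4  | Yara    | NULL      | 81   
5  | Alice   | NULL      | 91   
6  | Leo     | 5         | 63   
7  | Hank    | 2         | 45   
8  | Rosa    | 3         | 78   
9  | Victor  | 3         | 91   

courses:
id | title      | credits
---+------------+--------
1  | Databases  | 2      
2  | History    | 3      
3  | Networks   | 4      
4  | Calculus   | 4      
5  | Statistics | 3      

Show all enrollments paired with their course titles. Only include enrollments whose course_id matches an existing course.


INNER JOIN keeps only enrollments rows whose course_id matches an id in courses. Walk through each enrollment:
  - enrollment 1 (Julia): course_id=3 -> matches Networks
  - enrollment 2 (Sam): course_id=3 -> matches Networks
  - enrollment 3 (Olivia): course_id=1 -> matches Databases
  - enrollment 4 (Yara): course_id=NULL, no match -> dropped
  - enrollment 5 (Alice): course_id=NULL, no match -> dropped
  - enrollment 6 (Leo): course_id=5 -> matches Statistics
  - enrollment 7 (Hank): course_id=2 -> matches History
  - enrollment 8 (Rosa): course_id=3 -> matches Networks
  - enrollment 9 (Victor): course_id=3 -> matches Networks
So 2 of 9 rows are dropped.

SQL:
SELECT a.student, b.title AS course
FROM enrollments a
INNER JOIN courses b ON a.course_id = b.id

Result:
student | course    
--------+-----------
Julia   | Networks  
Sam     | Networks  
Olivia  | Databases 
Leo     | Statistics
Hank    | History   
Rosa    | Networks  
Victor  | Networks  


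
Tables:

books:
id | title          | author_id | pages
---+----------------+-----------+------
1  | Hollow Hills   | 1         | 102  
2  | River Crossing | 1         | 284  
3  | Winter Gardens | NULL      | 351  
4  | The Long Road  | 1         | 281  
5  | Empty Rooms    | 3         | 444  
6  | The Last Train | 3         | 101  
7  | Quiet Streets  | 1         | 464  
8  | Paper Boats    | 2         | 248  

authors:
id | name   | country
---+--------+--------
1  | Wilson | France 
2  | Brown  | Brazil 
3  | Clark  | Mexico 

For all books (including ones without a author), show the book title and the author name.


LEFT JOIN keeps every row from books (the left table); where author_id has no match in authors, the author columns become NULL. Walk through each book:
  - book 1 (Hollow Hills): author_id=1 -> matches Wilson
  - book 2 (River Crossing): author_id=1 -> matches Wilson
  - book 3 (Winter Gardens): author_id=NULL, no match -> kept with NULL
  - book 4 (The Long Road): author_id=1 -> matches Wilson
  - book 5 (Empty Rooms): author_id=3 -> matches Clark
  - book 6 (The Last Train): author_id=3 -> matches Clark
  - book 7 (Quiet Streets): author_id=1 -> matches Wilson
  - book 8 (Paper Boats): author_id=2 -> matches Brown
All 8 rows appear; 1 has NULL author.

SQL:
SELECT a.title, b.name AS author
FROM books a
LEFT JOIN authors b ON a.author_id = b.id

Result:
title          | author
---------------+-------
Hollow Hills   | Wilson
River Crossing | Wilson
Winter Gardens | NULL  
The Long Road  | Wilson
Empty Rooms    | Clark 
The Last Train | Clark 
Quiet Streets  | Wilson
Paper Boats    | Brown 
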